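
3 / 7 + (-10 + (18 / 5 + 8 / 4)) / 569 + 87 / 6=594297 / 39830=14.92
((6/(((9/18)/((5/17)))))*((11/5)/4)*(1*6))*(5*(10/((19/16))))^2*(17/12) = 10560000/361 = 29252.08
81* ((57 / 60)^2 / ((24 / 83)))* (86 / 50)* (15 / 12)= 34787043 / 64000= 543.55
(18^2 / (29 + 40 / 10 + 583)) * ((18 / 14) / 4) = 729 / 4312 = 0.17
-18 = -18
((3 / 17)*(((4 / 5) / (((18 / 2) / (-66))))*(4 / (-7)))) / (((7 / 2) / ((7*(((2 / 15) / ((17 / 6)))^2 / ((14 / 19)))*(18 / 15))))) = 642048 / 150460625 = 0.00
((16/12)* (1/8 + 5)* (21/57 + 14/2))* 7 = 20090/57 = 352.46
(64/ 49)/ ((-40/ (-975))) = 1560/ 49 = 31.84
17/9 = 1.89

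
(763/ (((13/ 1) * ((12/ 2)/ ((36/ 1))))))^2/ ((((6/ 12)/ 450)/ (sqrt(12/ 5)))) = 7544910240 * sqrt(15)/ 169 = 172907169.87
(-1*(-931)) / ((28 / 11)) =1463 / 4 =365.75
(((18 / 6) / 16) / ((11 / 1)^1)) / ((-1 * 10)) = -3 / 1760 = -0.00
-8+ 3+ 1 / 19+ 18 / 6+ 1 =-18 / 19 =-0.95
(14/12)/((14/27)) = 9/4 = 2.25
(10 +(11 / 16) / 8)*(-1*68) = -21947 / 32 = -685.84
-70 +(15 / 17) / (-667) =-793745 / 11339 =-70.00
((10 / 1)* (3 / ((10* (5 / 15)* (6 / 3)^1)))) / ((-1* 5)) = -9 / 10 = -0.90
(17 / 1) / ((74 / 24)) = 204 / 37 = 5.51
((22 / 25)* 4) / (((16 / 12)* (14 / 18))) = 594 / 175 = 3.39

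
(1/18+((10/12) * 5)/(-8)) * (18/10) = -67/80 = -0.84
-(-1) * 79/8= 79/8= 9.88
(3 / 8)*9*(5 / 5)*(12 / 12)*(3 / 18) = 0.56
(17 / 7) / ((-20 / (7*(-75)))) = 255 / 4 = 63.75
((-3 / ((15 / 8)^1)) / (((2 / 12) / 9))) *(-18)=7776 / 5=1555.20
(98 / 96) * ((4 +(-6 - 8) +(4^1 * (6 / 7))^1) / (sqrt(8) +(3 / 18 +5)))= -4991 / 2692 +483 * sqrt(2) / 673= -0.84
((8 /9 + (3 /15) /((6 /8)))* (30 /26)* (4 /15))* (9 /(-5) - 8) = -784 /225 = -3.48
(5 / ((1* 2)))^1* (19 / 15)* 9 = 57 / 2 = 28.50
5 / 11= 0.45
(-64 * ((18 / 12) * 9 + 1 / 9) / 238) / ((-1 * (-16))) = -35 / 153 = -0.23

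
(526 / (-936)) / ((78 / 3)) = -263 / 12168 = -0.02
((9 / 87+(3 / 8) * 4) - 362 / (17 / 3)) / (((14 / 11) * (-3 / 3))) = 675477 / 13804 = 48.93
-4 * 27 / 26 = -54 / 13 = -4.15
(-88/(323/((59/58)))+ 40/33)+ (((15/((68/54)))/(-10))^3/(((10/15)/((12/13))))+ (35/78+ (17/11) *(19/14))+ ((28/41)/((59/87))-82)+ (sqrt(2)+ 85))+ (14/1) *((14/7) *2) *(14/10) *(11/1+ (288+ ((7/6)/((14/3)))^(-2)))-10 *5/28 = sqrt(2)+ 470989625042424261/19068898276064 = 24700.78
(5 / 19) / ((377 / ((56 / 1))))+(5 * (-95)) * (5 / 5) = -3402145 / 7163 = -474.96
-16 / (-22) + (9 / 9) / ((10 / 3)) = 113 / 110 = 1.03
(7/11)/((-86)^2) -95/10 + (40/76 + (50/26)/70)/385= -9352689791/984651668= -9.50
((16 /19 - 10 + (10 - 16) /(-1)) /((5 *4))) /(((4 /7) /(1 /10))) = -21 /760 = -0.03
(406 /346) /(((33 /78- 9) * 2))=-0.07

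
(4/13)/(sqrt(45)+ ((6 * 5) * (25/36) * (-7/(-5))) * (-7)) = -5880/3897413- 432 * sqrt(5)/19487065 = -0.00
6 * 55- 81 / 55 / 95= 1724169 / 5225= 329.98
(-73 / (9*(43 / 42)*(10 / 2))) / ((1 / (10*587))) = -1199828 / 129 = -9300.99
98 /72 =49 /36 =1.36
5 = 5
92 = 92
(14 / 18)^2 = 49 / 81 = 0.60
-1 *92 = -92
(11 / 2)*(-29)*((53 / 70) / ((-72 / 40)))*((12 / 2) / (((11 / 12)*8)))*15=23055 / 28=823.39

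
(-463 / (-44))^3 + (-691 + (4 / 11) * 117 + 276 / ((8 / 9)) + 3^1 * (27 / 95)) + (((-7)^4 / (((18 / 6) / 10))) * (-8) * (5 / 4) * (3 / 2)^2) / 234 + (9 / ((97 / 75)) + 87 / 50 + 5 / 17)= 67.50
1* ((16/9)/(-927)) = -16/8343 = -0.00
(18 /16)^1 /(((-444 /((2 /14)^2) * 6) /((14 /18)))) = -1 /149184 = -0.00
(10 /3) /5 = 0.67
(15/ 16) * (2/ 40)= 3/ 64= 0.05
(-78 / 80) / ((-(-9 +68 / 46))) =-897 / 6920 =-0.13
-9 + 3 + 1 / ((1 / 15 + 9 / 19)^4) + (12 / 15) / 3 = 50591924959 / 8436729840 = 6.00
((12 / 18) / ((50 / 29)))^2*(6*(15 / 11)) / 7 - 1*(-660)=6354182 / 9625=660.17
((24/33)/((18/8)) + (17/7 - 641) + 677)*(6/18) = 26855/2079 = 12.92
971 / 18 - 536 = -8677 / 18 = -482.06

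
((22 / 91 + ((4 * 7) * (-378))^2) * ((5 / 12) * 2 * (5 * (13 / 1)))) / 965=25484790295 / 4053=6287883.12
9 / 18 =1 / 2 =0.50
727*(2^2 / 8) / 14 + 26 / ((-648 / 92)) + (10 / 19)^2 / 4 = 18292615 / 818748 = 22.34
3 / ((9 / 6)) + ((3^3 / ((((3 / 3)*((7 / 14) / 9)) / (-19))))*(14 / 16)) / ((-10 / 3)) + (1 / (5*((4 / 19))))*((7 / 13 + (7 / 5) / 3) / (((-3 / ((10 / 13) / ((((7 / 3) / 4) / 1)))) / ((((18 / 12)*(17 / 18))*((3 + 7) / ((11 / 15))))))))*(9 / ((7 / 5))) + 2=176664503 / 74360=2375.80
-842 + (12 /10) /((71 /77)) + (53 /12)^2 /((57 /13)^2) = -139462161533 /166088880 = -839.68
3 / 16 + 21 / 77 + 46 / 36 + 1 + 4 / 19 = 88739 / 30096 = 2.95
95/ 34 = 2.79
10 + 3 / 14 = 143 / 14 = 10.21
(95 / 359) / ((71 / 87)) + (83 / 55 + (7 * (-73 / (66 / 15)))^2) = 832077233253 / 61683380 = 13489.49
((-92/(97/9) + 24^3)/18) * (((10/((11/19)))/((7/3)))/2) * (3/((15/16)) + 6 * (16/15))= 203695200/7469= 27272.08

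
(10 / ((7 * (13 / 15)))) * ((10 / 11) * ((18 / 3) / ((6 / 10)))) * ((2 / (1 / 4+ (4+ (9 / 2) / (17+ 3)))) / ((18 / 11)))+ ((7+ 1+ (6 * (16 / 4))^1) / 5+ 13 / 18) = 16441249 / 1466010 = 11.21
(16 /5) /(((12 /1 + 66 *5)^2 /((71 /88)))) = 71 /3216510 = 0.00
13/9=1.44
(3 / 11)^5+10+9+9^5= 9512960711 / 161051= 59068.00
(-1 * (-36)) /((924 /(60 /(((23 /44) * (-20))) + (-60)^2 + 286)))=267738 /1771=151.18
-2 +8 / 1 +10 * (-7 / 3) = -52 / 3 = -17.33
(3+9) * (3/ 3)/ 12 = 1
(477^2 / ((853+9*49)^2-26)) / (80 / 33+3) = 7508457 / 299719390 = 0.03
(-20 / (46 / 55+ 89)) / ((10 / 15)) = -550 / 1647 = -0.33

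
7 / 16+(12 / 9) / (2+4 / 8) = 0.97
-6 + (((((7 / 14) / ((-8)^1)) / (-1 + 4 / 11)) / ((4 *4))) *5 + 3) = -5321 / 1792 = -2.97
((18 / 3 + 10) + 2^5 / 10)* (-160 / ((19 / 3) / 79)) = -728064 / 19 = -38319.16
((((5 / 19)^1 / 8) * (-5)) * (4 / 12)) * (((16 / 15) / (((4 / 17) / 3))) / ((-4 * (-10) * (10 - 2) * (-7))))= 17 / 51072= 0.00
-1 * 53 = -53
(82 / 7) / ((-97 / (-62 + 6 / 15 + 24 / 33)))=274536 / 37345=7.35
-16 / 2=-8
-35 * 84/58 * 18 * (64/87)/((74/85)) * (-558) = 13386643200/31117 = 430203.53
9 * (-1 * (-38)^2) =-12996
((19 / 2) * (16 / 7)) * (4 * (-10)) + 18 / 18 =-6073 / 7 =-867.57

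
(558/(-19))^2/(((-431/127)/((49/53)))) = -1937618172/8246323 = -234.97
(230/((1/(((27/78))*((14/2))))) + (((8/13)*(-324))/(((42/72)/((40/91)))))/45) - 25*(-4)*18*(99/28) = 57290067/8281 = 6918.25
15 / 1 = 15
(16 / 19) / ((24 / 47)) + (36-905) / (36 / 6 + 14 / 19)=-929095 / 7296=-127.34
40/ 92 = 10/ 23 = 0.43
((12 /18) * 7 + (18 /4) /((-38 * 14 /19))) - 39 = -5795 /168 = -34.49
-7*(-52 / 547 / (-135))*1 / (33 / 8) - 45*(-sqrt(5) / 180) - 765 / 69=-621472651 / 56048355 + sqrt(5) / 4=-10.53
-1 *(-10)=10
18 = 18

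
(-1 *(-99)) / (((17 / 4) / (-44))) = -17424 / 17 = -1024.94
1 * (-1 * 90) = -90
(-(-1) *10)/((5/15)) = 30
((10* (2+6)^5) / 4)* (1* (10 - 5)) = 409600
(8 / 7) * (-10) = -80 / 7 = -11.43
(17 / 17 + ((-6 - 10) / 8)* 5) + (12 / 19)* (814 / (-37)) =-435 / 19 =-22.89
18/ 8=9/ 4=2.25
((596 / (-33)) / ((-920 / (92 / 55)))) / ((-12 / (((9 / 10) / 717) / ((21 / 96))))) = -1192 / 75912375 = -0.00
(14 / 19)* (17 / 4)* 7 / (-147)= -17 / 114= -0.15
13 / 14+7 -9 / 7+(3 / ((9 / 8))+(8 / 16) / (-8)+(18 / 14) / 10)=15751 / 1680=9.38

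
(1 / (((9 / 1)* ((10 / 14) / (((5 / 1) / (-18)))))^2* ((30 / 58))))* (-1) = -1421 / 393660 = -0.00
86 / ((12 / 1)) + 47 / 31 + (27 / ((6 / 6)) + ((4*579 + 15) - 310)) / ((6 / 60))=3810895 / 186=20488.68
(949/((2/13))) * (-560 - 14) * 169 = -598381511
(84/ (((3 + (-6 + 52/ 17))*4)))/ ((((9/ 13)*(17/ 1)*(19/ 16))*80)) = 91/ 285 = 0.32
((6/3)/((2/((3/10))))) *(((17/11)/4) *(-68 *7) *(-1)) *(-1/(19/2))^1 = -6069/1045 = -5.81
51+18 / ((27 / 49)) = 251 / 3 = 83.67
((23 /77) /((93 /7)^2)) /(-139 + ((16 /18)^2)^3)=-9506889 /778111806505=-0.00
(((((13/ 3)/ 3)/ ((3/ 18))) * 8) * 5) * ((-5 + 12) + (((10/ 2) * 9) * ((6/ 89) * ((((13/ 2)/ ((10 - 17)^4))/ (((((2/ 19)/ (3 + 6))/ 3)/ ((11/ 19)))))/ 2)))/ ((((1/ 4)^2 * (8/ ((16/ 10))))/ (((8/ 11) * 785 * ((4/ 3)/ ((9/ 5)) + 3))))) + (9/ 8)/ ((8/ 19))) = 3713198916115/ 2564268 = 1448054.15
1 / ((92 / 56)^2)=196 / 529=0.37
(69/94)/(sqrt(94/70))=0.63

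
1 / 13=0.08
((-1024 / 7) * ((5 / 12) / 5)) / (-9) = 256 / 189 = 1.35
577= 577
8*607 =4856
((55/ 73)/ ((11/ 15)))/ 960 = 5/ 4672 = 0.00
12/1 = 12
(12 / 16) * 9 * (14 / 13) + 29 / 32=3401 / 416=8.18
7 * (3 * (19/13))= 399/13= 30.69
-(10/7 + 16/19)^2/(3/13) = -1185652/53067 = -22.34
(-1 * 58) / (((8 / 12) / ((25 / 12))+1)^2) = -36250 / 1089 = -33.29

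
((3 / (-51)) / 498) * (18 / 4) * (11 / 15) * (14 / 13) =-0.00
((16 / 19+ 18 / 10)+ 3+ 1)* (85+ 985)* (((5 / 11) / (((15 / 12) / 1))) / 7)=540136 / 1463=369.20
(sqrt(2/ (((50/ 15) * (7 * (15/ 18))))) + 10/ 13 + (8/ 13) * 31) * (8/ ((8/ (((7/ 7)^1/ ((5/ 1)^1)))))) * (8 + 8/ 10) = 132 * sqrt(14)/ 875 + 11352/ 325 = 35.49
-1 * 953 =-953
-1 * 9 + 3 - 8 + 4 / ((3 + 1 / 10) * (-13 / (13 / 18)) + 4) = -3646 / 259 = -14.08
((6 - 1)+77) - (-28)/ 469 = 5498/ 67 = 82.06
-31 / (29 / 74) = -2294 / 29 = -79.10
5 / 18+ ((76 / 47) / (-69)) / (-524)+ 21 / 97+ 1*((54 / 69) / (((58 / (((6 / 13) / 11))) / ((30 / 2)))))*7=567805134337 / 1025357386482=0.55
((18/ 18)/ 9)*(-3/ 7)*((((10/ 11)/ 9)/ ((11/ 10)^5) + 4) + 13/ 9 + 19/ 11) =-16478030/ 47832147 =-0.34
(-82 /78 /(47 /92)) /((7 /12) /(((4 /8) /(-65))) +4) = 7544 /263341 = 0.03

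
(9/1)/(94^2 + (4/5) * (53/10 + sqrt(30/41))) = 1019390175/1001294860738 - 1125 * sqrt(1230)/500647430369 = 0.00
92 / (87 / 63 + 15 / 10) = 3864 / 121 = 31.93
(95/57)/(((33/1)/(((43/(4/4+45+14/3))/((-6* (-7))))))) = 215/210672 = 0.00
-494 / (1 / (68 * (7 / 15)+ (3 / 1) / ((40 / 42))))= -516971 / 30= -17232.37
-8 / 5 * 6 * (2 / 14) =-48 / 35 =-1.37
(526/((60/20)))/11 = 526/33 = 15.94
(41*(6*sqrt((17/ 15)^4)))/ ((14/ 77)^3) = 15771019/ 300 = 52570.06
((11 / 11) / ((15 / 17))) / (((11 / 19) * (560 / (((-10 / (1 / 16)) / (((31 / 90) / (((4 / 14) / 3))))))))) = -2584 / 16709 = -0.15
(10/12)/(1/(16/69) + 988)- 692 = -32960612/47631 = -692.00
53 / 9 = 5.89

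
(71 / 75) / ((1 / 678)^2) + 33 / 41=446047533 / 1025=435168.32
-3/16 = -0.19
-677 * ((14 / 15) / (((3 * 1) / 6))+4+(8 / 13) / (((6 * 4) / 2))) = -781258 / 195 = -4006.45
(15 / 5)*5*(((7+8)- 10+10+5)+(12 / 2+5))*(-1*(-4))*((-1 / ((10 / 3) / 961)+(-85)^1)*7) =-4860366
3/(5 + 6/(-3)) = 1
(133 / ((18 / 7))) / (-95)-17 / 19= -2461 / 1710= -1.44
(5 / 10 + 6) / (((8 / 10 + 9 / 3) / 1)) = 1.71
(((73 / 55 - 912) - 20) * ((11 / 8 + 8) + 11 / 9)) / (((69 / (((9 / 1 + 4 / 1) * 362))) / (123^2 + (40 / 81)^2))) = -9122070051642819817 / 896363820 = -10176749494.02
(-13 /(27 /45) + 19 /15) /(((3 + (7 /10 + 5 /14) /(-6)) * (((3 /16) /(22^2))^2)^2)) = -1711860338074320896 /5337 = -320753295498280.10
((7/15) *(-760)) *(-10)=10640/3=3546.67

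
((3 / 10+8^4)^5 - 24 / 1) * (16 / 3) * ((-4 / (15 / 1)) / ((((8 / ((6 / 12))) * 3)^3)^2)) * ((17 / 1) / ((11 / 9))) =-1960684424170752421437731 / 1051066368000000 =-1865423995.92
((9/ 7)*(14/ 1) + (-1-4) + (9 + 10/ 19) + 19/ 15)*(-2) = -13562/ 285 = -47.59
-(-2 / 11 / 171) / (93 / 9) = 2 / 19437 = 0.00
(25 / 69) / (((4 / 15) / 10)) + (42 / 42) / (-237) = 148079 / 10902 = 13.58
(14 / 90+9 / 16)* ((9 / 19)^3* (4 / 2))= 41877 / 274360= 0.15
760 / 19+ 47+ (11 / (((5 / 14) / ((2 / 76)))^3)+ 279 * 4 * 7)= 6772408898 / 857375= 7899.00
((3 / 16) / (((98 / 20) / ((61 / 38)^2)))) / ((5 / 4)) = 11163 / 141512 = 0.08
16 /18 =8 /9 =0.89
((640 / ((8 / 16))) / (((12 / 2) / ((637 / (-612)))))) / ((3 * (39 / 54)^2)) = -31360 / 221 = -141.90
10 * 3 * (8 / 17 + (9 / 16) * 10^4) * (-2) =-5737980 / 17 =-337528.24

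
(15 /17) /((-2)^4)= 15 /272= 0.06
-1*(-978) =978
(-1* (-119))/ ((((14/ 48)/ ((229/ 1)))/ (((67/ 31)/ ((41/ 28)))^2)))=328822338432/ 1615441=203549.58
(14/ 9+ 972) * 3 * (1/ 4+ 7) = 127049/ 6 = 21174.83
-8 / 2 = -4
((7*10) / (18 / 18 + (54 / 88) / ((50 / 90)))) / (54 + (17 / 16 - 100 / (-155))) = 7638400 / 12793153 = 0.60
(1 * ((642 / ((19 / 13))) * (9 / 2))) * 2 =75114 / 19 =3953.37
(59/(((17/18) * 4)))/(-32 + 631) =531/20366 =0.03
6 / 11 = 0.55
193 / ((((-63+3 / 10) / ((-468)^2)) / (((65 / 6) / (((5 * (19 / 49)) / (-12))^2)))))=-21110791193856 / 75449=-279802133.81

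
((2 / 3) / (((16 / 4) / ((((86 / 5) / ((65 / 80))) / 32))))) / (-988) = -43 / 385320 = -0.00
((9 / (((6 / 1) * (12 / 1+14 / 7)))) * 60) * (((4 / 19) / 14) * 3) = 270 / 931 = 0.29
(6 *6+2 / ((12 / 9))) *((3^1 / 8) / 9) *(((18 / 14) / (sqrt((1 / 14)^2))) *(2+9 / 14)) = 8325 / 112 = 74.33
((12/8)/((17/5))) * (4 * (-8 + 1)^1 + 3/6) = -825/68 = -12.13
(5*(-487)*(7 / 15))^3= -39616946929 / 27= -1467294330.70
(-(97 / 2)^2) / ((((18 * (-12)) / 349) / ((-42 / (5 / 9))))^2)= -56155254841 / 1600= -35097034.28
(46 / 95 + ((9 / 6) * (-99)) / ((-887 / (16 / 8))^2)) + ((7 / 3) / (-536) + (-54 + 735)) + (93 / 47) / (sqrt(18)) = 681.95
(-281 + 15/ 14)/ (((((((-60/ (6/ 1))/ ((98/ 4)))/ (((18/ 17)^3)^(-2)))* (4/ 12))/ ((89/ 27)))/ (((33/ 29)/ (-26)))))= -648260445839083/ 3077426027520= -210.65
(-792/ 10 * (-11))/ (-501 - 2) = -4356/ 2515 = -1.73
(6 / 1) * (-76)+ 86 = -370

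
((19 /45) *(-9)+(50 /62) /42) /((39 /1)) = -0.10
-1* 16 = -16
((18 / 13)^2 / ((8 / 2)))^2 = 0.23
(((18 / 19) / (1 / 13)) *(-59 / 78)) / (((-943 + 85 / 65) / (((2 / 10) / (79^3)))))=2301 / 573399426610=0.00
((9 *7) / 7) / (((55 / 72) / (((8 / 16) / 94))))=162 / 2585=0.06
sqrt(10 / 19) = sqrt(190) / 19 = 0.73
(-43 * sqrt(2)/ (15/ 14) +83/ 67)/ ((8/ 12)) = 249/ 134 - 301 * sqrt(2)/ 5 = -83.28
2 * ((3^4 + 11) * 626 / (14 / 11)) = 633512 / 7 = 90501.71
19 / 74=0.26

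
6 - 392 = -386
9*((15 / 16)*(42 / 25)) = 567 / 40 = 14.18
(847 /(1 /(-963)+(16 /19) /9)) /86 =15497559 /145598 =106.44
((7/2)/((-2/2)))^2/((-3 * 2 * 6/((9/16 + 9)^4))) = -2983453641/1048576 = -2845.24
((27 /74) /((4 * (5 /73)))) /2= 0.67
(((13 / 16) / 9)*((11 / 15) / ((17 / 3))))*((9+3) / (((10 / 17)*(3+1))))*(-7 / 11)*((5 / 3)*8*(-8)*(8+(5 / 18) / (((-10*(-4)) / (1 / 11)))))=1153243 / 35640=32.36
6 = 6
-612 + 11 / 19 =-11617 / 19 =-611.42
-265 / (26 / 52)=-530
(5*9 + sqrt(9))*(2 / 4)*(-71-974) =-25080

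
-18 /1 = -18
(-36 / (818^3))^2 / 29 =81 / 542997509003288756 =0.00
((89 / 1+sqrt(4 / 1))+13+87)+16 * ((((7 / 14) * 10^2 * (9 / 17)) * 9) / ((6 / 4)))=46447 / 17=2732.18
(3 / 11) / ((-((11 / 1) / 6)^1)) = -0.15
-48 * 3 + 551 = 407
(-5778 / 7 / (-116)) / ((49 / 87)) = 8667 / 686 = 12.63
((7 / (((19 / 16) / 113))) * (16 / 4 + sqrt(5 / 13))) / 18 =6328 * sqrt(65) / 2223 + 25312 / 171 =170.97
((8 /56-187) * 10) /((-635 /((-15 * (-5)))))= 196200 /889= 220.70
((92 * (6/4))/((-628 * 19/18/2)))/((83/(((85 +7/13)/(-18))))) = 76728/3218657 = 0.02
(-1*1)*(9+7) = -16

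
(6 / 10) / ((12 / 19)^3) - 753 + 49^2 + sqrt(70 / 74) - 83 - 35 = sqrt(1295) / 37 + 4413259 / 2880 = 1533.35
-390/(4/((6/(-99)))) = 5.91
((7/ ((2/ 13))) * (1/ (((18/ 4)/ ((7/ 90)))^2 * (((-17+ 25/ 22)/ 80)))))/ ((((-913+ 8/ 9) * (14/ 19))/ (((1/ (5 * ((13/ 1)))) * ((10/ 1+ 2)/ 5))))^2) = -1779008/ 8598878682103125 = -0.00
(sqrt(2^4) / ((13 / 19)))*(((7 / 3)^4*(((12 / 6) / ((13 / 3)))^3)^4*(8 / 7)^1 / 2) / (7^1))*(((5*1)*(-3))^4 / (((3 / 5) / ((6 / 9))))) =22517603942400000 / 302875106592253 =74.35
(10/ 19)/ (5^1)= 2/ 19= 0.11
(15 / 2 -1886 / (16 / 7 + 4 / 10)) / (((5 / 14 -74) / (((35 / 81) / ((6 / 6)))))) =15999725 / 3925017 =4.08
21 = 21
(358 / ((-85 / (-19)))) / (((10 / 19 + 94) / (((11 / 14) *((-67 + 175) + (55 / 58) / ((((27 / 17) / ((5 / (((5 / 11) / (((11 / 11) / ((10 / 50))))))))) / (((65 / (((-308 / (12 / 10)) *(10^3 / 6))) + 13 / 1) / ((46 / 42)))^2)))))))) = 12387747510291772817 / 3934487860800000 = 3148.50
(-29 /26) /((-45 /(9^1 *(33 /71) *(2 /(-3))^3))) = -1276 /41535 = -0.03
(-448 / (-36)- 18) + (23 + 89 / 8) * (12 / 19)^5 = -47382422 / 22284891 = -2.13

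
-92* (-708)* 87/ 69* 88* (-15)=-108408960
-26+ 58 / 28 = -335 / 14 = -23.93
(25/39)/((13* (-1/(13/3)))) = -25/117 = -0.21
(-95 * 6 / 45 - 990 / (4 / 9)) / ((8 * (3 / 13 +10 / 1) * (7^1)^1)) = -3.91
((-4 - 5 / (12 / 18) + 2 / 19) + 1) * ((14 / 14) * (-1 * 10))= 1975 / 19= 103.95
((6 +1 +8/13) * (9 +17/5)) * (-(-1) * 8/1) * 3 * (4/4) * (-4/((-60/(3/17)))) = 147312/5525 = 26.66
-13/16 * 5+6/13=-749/208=-3.60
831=831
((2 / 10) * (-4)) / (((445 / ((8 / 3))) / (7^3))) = -10976 / 6675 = -1.64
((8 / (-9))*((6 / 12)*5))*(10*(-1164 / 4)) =19400 / 3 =6466.67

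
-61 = -61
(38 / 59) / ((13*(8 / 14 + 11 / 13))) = 266 / 7611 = 0.03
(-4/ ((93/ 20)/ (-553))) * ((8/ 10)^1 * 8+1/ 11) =1052912/ 341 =3087.72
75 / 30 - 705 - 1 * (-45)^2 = -5455 / 2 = -2727.50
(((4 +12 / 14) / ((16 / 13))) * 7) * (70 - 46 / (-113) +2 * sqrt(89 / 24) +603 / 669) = 221 * sqrt(534) / 48 +397115121 / 201592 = 2076.29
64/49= 1.31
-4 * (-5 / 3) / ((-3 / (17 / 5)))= -68 / 9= -7.56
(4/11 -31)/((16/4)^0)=-337/11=-30.64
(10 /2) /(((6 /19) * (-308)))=-95 /1848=-0.05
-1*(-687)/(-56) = -687/56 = -12.27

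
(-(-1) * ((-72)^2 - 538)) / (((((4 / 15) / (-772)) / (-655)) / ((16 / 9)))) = 46985927200 / 3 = 15661975733.33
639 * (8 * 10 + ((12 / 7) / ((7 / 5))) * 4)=2658240 / 49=54249.80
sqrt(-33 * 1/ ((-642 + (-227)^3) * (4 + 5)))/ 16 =sqrt(15440997)/ 112298160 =0.00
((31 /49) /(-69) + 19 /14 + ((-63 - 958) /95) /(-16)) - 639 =-3273518279 /5139120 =-636.98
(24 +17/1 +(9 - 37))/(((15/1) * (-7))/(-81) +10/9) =27/5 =5.40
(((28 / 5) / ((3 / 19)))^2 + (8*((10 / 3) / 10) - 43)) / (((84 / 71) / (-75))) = -19450379 / 252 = -77184.04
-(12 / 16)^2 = -9 / 16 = -0.56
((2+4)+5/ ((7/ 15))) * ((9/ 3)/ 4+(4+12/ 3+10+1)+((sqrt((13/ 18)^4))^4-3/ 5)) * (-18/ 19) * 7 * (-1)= 724743074939/ 340122240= 2130.83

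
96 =96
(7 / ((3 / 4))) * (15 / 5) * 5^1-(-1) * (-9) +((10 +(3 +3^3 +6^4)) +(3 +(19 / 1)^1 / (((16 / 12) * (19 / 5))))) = 5895 / 4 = 1473.75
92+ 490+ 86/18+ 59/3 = 5458/9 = 606.44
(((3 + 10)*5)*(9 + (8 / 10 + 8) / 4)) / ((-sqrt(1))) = -728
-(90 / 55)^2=-324 / 121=-2.68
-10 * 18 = -180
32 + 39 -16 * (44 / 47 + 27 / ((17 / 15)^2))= -3807463 / 13583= -280.31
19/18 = 1.06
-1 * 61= -61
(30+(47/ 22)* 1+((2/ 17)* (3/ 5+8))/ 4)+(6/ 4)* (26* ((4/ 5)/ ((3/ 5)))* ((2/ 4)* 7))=200454/ 935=214.39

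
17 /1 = 17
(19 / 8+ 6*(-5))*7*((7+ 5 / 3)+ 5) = -63427 / 24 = -2642.79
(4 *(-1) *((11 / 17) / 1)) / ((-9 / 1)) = 44 / 153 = 0.29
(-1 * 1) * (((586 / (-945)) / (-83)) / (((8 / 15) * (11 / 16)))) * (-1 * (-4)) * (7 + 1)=-37504 / 57519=-0.65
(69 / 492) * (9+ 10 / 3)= 851 / 492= 1.73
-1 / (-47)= 1 / 47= 0.02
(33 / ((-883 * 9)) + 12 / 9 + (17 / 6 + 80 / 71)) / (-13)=-663201 / 1630018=-0.41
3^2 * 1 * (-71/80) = -639/80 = -7.99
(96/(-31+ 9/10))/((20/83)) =-3984/301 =-13.24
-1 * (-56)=56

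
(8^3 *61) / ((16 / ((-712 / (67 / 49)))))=-1016438.45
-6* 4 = -24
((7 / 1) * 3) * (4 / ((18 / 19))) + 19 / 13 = 3515 / 39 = 90.13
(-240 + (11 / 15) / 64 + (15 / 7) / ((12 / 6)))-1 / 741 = -132188807 / 553280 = -238.92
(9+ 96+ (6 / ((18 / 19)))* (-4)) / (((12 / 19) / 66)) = 49951 / 6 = 8325.17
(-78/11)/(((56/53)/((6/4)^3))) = -55809/2464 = -22.65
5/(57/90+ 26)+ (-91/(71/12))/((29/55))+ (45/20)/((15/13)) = -889421301/32902820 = -27.03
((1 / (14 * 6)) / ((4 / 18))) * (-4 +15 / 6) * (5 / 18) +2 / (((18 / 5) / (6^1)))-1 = 1553 / 672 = 2.31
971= 971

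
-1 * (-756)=756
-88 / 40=-2.20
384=384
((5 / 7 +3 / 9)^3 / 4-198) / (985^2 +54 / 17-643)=-7781818 / 38162145357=-0.00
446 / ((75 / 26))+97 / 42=54923 / 350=156.92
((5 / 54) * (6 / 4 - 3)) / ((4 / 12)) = -5 / 12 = -0.42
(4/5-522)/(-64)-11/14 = 8241/1120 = 7.36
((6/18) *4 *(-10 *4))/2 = -80/3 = -26.67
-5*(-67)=335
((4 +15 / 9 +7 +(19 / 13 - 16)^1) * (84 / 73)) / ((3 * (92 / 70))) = -0.55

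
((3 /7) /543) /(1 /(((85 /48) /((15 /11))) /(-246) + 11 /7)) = 0.00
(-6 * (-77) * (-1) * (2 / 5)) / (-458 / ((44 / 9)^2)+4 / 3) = 2683296 / 258875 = 10.37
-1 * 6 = -6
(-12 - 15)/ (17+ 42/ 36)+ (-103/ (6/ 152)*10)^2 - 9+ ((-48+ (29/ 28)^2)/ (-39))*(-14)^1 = 486249865037207/ 714168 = 680862017.11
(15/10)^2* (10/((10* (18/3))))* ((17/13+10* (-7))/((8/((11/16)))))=-29469/13312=-2.21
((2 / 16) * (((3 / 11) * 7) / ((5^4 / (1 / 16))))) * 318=3339 / 440000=0.01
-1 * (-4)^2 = -16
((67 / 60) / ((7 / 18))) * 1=201 / 70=2.87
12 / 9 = 4 / 3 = 1.33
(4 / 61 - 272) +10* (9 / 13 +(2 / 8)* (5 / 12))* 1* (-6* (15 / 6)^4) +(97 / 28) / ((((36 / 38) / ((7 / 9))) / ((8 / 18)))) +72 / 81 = -79047346825 / 36998208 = -2136.52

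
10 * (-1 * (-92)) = 920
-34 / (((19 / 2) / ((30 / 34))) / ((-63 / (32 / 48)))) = 5670 / 19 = 298.42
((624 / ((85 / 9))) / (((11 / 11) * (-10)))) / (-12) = 234 / 425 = 0.55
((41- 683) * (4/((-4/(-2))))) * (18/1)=-23112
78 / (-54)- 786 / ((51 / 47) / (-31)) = 3435385 / 153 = 22453.50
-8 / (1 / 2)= -16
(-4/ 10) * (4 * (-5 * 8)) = 64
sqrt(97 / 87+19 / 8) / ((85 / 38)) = 19 * sqrt(422646) / 14790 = 0.84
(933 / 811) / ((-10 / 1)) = -0.12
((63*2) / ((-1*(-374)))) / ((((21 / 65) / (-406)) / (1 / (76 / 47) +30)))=-92114295 / 7106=-12962.89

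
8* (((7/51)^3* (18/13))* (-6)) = -10976/63869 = -0.17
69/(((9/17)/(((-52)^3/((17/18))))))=-19403904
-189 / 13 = -14.54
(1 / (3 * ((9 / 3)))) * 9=1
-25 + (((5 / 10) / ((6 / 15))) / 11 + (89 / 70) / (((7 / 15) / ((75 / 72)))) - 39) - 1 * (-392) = 2854127 / 8624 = 330.95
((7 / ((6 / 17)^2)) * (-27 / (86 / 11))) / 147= -3179 / 2408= -1.32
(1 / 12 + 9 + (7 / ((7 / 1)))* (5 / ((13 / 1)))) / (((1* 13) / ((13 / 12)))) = 1477 / 1872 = 0.79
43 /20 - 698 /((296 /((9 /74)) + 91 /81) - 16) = 7294273 /3918620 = 1.86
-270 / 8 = -33.75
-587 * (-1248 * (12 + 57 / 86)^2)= 217194315624 / 1849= 117465827.81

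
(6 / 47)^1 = 6 / 47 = 0.13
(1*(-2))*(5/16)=-5/8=-0.62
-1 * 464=-464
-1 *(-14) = 14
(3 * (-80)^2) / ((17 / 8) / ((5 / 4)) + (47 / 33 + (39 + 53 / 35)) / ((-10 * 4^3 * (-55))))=780595200000 / 69163639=11286.21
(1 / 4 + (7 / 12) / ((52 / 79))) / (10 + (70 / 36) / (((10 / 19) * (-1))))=2127 / 11804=0.18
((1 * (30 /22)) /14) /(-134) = -15 /20636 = -0.00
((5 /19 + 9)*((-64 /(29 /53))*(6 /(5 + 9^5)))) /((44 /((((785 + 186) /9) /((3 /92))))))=-8.28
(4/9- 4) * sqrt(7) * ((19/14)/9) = -304 * sqrt(7)/567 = -1.42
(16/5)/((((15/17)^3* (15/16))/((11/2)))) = 6917504/253125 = 27.33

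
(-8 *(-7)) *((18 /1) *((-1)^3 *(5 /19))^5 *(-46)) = 144900000 /2476099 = 58.52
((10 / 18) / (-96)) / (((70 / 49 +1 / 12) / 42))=-245 / 1524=-0.16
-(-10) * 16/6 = 80/3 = 26.67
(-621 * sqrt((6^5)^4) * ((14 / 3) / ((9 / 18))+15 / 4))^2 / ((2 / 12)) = 1448092389627777279983616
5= 5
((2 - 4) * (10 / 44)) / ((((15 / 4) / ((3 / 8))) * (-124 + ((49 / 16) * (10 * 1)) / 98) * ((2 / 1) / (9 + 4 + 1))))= 56 / 21769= 0.00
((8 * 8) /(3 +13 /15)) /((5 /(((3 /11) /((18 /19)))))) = 304 /319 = 0.95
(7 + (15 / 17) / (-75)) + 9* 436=334134 / 85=3930.99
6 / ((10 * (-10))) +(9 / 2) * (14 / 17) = 3099 / 850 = 3.65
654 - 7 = 647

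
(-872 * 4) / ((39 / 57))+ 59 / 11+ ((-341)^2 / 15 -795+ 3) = 4005968 / 2145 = 1867.58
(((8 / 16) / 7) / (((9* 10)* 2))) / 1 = 1 / 2520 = 0.00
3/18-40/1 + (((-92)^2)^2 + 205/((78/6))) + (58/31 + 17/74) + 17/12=12818558835403/178932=71639275.45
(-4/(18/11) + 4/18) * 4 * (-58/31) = 4640/279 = 16.63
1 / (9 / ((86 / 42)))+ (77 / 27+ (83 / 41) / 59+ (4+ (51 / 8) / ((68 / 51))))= 58008037 / 4876704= 11.89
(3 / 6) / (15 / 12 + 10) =2 / 45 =0.04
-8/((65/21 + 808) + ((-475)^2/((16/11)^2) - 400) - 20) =-0.00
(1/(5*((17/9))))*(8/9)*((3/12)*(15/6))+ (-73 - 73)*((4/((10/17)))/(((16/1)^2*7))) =-18857/38080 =-0.50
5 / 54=0.09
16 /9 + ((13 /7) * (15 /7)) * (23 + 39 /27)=43684 /441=99.06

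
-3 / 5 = -0.60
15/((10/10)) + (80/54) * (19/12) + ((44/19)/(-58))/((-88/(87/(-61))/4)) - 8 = 877120/93879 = 9.34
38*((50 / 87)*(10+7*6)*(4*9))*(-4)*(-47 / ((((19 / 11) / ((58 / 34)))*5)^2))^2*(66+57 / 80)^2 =-876232712747259169731 / 358044086875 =-2447276033.50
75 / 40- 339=-2697 / 8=-337.12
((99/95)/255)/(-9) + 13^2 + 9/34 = 8200853/48450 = 169.26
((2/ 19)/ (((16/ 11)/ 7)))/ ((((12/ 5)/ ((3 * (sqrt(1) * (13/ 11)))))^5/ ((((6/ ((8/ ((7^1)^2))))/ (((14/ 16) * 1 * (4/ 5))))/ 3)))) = 284271203125/ 4557684736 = 62.37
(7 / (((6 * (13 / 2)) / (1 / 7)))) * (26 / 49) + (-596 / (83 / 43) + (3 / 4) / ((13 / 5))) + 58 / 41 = -7987261969 / 26012532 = -307.05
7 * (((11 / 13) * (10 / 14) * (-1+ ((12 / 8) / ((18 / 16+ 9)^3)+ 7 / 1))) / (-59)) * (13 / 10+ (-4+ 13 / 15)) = 321599245 / 407615247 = 0.79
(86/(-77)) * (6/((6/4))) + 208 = 15672/77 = 203.53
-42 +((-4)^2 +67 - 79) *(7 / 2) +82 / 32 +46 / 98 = -19575 / 784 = -24.97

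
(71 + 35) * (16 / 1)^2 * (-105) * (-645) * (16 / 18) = 1633587200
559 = 559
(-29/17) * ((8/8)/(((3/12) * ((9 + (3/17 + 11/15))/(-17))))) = 29580/2527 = 11.71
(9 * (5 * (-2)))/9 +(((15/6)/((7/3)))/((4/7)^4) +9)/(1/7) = 63151/512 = 123.34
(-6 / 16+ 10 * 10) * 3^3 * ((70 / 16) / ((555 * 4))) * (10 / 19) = 251055 / 89984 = 2.79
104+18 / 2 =113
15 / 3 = 5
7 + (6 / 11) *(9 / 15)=7.33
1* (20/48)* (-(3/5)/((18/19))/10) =-19/720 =-0.03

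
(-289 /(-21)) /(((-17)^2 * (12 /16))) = 4 /63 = 0.06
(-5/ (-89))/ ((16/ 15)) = 75/ 1424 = 0.05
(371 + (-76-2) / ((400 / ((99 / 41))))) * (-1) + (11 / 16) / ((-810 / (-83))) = -984234671 / 2656800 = -370.46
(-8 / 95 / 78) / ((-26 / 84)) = 56 / 16055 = 0.00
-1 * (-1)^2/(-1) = 1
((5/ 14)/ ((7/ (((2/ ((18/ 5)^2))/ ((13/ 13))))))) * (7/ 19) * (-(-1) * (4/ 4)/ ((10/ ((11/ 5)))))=55/ 86184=0.00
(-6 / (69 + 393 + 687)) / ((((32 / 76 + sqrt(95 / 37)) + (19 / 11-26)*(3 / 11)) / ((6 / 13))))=31712406*sqrt(3515) / 17457006188609 + 7273396878 / 17457006188609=0.00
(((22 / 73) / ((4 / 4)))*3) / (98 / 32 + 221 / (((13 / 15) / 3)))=1056 / 897097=0.00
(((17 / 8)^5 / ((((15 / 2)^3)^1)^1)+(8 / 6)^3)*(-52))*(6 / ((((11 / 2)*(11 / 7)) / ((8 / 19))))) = -282826817 / 7524000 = -37.59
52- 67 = -15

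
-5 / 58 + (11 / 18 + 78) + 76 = 40331 / 261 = 154.52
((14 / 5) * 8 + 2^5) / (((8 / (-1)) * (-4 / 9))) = 15.30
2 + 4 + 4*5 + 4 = 30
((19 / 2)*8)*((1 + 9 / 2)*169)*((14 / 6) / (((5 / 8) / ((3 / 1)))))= 3955952 / 5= 791190.40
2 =2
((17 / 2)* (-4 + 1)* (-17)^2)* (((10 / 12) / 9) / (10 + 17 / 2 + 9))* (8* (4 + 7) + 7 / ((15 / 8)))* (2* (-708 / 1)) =3223086.80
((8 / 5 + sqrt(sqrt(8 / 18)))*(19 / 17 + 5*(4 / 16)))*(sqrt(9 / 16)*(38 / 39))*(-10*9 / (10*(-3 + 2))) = 9177*sqrt(6) / 1768 + 27531 / 1105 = 37.63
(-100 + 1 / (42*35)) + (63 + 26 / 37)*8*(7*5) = 964702237 / 54390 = 17736.76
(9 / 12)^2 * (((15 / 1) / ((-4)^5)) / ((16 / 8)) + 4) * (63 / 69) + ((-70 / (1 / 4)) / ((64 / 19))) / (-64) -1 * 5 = -1243987 / 753664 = -1.65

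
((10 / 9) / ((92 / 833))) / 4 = 4165 / 1656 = 2.52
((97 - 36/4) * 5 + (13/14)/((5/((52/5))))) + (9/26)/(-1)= 2009213/4550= 441.59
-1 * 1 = -1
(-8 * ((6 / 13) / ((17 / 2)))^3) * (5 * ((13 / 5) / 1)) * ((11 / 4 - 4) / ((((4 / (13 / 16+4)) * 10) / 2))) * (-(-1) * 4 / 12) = 1386 / 830297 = 0.00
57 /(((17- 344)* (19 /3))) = -3 /109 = -0.03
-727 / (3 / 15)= -3635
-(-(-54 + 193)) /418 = 0.33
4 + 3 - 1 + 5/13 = 83/13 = 6.38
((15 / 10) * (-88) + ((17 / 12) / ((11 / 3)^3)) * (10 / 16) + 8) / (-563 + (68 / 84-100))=110893503 / 592284352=0.19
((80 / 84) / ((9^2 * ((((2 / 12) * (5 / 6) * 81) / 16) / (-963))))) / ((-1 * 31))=27392 / 52731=0.52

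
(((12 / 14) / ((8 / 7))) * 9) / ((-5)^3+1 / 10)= -135 / 2498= -0.05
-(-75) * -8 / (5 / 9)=-1080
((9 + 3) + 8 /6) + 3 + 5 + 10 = 94 /3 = 31.33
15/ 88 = 0.17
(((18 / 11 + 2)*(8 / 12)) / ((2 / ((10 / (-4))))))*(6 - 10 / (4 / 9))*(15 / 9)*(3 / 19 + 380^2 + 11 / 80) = 5487211225 / 456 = 12033357.95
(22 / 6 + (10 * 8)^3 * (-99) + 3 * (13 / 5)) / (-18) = 380159914 / 135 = 2815999.36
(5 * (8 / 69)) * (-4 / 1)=-160 / 69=-2.32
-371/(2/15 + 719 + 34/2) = -5565/11042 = -0.50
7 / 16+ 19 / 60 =181 / 240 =0.75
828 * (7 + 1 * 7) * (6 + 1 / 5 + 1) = 417312 / 5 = 83462.40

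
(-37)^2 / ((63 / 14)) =2738 / 9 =304.22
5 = 5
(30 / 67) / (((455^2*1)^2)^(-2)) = 55107718079900636718750 / 67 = 822503254923890100279.85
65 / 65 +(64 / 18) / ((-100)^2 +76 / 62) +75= 106033492 / 1395171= 76.00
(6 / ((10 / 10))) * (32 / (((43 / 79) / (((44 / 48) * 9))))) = 125136 / 43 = 2910.14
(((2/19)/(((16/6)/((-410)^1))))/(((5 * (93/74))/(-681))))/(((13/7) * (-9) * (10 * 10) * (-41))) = 58793/2297100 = 0.03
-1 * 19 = -19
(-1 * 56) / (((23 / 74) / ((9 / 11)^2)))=-335664 / 2783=-120.61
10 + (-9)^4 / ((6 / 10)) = 10945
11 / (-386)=-11 / 386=-0.03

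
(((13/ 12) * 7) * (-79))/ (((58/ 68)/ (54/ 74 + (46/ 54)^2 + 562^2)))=-520584572941342/ 2346651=-221841497.92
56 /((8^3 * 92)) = 7 /5888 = 0.00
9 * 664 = 5976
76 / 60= 19 / 15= 1.27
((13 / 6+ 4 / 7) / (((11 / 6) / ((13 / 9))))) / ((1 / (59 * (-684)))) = -87059.48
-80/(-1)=80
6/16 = 0.38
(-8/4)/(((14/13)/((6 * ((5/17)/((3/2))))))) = -260/119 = -2.18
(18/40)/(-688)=-9/13760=-0.00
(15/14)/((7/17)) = 255/98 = 2.60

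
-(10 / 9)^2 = -100 / 81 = -1.23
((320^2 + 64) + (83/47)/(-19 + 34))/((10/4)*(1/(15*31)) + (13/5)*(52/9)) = 13436119758/1970569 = 6818.40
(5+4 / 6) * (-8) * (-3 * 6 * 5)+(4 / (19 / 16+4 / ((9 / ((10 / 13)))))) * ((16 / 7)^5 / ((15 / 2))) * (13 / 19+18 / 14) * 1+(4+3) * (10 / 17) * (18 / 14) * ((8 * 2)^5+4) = 3022036435241953368 / 543978975505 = 5555428.74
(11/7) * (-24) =-264/7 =-37.71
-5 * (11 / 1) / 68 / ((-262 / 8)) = 55 / 2227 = 0.02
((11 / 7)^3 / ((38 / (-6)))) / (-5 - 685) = 1331 / 1498910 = 0.00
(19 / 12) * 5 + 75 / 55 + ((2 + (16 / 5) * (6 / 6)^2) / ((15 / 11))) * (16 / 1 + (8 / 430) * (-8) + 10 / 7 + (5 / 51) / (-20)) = 19036121849 / 253291500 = 75.15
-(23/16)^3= -12167/4096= -2.97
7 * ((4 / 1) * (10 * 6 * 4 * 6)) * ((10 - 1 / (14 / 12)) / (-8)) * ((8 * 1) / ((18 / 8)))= -163840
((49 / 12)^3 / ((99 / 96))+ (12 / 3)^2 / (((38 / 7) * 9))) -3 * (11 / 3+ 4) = 1467685 / 33858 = 43.35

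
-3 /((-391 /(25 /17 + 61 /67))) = 8136 /445349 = 0.02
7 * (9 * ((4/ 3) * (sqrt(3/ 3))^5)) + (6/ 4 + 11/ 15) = 2587/ 30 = 86.23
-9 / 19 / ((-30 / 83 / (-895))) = -44571 / 38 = -1172.92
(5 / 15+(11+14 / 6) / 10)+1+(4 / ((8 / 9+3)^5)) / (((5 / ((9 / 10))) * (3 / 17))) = 10522443994 / 3939140625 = 2.67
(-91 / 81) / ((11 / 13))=-1183 / 891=-1.33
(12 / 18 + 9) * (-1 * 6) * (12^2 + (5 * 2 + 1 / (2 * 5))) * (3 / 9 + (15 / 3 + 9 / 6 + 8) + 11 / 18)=-6211771 / 45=-138039.36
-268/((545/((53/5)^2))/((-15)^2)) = -12431.76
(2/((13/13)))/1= 2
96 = 96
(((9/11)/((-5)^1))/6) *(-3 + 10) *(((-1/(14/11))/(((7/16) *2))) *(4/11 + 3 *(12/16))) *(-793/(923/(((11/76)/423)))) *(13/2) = -18239/21303408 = -0.00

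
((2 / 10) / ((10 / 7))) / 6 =7 / 300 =0.02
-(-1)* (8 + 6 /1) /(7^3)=2 /49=0.04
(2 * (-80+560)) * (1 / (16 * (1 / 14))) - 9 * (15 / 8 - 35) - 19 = 8953 / 8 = 1119.12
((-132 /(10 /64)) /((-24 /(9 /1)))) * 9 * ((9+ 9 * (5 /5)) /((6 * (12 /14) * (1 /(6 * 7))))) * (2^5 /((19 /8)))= 536481792 /95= 5647176.76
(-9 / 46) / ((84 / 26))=-0.06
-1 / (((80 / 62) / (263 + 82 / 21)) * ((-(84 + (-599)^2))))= 0.00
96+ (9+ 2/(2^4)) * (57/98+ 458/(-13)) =-2244007/10192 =-220.17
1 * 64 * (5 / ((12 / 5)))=400 / 3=133.33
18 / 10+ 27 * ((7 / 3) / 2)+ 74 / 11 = 4403 / 110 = 40.03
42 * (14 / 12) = 49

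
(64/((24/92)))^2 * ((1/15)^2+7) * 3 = 853712896/675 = 1264759.85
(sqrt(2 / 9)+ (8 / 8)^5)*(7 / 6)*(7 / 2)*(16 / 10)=98*sqrt(2) / 45+ 98 / 15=9.61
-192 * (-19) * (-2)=-7296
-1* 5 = -5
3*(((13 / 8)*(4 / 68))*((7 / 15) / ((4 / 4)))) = 91 / 680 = 0.13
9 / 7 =1.29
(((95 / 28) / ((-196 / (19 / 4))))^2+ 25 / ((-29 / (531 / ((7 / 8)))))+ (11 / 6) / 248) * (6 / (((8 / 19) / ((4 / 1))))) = -12918124467702941 / 433219383296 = -29818.90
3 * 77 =231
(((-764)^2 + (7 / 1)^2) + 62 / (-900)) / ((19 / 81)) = 2364166971 / 950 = 2488596.81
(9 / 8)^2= 81 / 64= 1.27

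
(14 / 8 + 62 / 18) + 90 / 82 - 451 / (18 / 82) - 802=-2850.26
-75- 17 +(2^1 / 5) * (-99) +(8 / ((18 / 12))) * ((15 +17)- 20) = -338 / 5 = -67.60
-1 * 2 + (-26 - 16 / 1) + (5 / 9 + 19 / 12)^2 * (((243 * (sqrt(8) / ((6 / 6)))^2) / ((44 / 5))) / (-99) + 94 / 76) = -2390989 / 49248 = -48.55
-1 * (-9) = 9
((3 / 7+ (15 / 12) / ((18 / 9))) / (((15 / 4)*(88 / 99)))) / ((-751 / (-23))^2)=0.00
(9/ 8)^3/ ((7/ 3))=2187/ 3584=0.61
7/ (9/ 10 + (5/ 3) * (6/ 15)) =210/ 47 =4.47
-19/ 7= -2.71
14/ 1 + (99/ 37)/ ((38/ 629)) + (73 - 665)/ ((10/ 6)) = -296.91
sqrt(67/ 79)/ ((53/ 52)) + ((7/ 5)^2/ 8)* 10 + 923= 52* sqrt(5293)/ 4187 + 18509/ 20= 926.35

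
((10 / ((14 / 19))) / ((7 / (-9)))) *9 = -7695 / 49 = -157.04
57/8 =7.12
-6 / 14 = -3 / 7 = -0.43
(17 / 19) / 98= 17 / 1862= 0.01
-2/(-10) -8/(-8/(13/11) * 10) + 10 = 10.32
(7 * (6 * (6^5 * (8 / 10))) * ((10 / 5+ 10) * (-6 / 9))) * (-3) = 31352832 / 5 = 6270566.40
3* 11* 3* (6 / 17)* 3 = 1782 / 17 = 104.82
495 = 495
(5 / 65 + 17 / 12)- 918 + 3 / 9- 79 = -51749 / 52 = -995.17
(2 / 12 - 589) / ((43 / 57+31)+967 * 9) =-67127 / 995762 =-0.07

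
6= 6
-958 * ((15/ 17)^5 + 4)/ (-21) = 881196182/ 4259571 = 206.87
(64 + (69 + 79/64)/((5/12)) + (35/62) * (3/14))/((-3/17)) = -1961987/1488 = -1318.54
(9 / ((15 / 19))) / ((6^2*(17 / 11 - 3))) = -209 / 960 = -0.22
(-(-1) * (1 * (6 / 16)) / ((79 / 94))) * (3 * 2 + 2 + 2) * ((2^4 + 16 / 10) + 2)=6909 / 79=87.46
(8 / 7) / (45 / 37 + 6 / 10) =185 / 294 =0.63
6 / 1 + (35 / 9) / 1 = 89 / 9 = 9.89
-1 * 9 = -9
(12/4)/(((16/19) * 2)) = 57/32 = 1.78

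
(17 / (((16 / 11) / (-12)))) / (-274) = 561 / 1096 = 0.51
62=62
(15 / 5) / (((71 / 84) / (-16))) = -4032 / 71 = -56.79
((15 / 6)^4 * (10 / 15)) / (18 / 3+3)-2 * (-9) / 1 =4513 / 216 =20.89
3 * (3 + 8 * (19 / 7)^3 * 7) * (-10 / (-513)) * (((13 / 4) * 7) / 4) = 3576235 / 9576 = 373.46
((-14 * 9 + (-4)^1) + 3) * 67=-8509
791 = 791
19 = 19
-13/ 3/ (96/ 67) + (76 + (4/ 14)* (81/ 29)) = 4313107/ 58464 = 73.77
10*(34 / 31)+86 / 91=33606 / 2821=11.91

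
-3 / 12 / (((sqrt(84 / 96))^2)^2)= -0.33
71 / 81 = 0.88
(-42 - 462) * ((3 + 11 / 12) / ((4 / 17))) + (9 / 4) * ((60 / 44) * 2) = -92217 / 11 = -8383.36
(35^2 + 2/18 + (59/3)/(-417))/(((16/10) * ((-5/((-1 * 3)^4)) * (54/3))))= -1532555/2224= -689.10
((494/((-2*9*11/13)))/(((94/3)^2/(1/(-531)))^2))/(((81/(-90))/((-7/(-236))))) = 112385/28574270324870688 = 0.00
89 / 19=4.68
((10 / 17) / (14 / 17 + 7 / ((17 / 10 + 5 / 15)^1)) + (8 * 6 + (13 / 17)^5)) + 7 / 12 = 230761773223 / 4711085526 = 48.98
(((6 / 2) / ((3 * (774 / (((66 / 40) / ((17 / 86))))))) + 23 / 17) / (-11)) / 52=-107 / 44880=-0.00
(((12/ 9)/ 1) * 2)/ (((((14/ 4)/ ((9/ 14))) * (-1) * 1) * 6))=-4/ 49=-0.08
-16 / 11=-1.45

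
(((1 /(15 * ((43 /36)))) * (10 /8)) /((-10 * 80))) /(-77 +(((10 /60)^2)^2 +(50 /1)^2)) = -243 /6751449350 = -0.00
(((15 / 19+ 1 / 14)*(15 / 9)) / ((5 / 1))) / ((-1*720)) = -229 / 574560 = -0.00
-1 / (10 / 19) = -19 / 10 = -1.90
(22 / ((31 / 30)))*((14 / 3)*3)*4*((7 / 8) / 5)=6468 / 31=208.65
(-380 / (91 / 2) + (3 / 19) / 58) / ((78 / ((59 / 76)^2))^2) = -10145224145167 / 20354786963417088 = -0.00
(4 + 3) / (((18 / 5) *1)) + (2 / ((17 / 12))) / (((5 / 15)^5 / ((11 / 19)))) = 1166041 / 5814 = 200.56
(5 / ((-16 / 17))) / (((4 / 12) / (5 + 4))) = -2295 / 16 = -143.44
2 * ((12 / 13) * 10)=240 / 13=18.46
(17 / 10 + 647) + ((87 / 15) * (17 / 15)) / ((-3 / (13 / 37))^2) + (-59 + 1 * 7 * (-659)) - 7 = -7448432311 / 1848150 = -4030.21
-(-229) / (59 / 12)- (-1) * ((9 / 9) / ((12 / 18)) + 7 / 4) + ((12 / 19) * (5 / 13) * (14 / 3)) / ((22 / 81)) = 34625443 / 641212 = 54.00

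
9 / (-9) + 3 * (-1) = -4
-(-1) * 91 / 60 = 91 / 60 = 1.52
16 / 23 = 0.70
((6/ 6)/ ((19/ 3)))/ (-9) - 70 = -70.02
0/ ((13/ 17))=0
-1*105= -105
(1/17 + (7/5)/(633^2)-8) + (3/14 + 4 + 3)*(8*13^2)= 2323489329248/238409955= 9745.77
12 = 12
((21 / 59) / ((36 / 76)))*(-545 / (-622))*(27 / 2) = 652365 / 73396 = 8.89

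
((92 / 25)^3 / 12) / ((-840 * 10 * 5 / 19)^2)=4392287 / 5167968750000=0.00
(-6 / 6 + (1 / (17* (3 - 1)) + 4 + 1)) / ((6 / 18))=411 / 34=12.09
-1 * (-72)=72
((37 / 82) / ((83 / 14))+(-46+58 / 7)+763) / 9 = 17278844 / 214389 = 80.60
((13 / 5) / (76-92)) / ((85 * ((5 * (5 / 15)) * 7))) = -39 / 238000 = -0.00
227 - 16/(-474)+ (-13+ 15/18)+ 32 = 246.87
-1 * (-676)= 676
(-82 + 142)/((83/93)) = 5580/83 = 67.23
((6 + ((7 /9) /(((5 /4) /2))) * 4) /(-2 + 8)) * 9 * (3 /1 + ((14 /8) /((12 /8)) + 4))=12103 /90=134.48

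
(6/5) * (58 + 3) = 366/5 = 73.20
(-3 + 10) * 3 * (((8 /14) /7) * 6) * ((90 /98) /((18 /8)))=1440 /343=4.20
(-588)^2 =345744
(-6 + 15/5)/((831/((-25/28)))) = 25/7756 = 0.00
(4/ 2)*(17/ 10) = 17/ 5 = 3.40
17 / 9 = 1.89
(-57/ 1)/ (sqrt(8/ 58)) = -57* sqrt(29)/ 2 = -153.48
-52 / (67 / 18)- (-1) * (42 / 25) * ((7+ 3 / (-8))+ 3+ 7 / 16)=39327 / 13400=2.93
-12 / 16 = -3 / 4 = -0.75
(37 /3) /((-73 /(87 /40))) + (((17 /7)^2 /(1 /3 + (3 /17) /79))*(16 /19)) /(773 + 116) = -143285215043 /408433163320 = -0.35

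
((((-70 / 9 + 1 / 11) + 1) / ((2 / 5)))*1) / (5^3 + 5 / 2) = -662 / 5049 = -0.13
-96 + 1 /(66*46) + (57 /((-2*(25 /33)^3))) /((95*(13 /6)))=-96.32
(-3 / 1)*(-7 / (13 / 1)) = 21 / 13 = 1.62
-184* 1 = -184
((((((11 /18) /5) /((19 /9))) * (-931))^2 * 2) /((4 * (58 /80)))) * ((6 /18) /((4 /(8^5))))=2379948032 /435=5471144.90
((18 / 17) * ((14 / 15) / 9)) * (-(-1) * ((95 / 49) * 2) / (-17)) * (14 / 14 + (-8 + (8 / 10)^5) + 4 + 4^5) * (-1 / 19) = 8511064 / 6321875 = 1.35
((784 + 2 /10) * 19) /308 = 74499 /1540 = 48.38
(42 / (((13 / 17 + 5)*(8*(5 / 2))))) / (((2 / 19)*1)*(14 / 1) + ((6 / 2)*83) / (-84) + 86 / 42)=2907 / 4445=0.65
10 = 10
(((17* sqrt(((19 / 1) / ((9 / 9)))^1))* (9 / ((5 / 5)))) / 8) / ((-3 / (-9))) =459* sqrt(19) / 8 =250.09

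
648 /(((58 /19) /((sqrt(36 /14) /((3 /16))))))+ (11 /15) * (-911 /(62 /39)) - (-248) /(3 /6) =23487 /310+ 98496 * sqrt(14) /203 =1891.22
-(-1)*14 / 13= 14 / 13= 1.08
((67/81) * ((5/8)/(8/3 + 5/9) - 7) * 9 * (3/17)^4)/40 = -952137/775074880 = -0.00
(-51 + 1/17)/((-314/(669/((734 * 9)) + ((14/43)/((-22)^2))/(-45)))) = 3767417389/229340617605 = 0.02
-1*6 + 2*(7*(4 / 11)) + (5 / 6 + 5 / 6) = 25 / 33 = 0.76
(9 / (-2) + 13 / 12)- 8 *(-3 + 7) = -425 / 12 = -35.42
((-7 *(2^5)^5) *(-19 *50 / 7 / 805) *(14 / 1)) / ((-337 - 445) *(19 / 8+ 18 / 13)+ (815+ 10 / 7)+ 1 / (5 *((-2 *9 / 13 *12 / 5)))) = -250627447848960 / 960077063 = -261049.30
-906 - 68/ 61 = -55334/ 61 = -907.11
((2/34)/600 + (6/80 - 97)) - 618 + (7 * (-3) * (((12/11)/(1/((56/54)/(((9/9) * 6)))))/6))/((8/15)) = -120530111/168300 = -716.16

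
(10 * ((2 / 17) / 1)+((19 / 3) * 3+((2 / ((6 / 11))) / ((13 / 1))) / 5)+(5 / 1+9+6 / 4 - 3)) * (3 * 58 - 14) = 3472304 / 663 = 5237.26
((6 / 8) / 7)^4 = 81 / 614656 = 0.00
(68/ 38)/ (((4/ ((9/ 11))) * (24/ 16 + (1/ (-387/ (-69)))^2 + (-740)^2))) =0.00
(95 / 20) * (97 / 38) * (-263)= -25511 / 8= -3188.88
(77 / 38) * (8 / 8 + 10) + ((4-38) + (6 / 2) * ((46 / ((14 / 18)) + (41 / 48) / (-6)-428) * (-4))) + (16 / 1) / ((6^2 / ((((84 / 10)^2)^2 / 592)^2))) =7592129792704097 / 1706971875000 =4447.72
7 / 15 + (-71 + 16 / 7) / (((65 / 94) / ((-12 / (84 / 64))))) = 668119 / 735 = 909.01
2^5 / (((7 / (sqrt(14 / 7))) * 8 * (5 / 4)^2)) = 64 * sqrt(2) / 175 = 0.52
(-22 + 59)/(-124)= -0.30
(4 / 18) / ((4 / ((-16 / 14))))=-4 / 63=-0.06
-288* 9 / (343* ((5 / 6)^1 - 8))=15552 / 14749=1.05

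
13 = 13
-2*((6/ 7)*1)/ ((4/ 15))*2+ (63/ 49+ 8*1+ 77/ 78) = -1411/ 546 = -2.58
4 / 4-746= -745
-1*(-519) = 519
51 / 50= 1.02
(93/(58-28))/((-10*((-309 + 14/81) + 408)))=-2511/803300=-0.00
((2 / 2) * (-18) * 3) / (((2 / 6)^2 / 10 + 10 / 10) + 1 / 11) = -53460 / 1091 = -49.00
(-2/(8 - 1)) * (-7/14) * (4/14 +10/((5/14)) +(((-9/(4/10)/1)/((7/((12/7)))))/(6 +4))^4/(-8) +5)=4.75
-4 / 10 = -2 / 5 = -0.40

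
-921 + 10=-911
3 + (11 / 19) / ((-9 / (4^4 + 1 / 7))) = -16132 / 1197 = -13.48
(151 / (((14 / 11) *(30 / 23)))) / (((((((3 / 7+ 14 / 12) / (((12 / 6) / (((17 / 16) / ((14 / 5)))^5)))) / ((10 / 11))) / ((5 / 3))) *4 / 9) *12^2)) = 61206126657536 / 178369535625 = 343.14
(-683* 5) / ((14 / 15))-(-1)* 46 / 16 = -204739 / 56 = -3656.05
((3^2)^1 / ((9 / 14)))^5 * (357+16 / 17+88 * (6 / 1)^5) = 6259723317344 / 17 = 368219018667.29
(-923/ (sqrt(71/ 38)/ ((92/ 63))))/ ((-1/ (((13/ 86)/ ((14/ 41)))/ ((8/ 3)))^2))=84942611 * sqrt(2698)/ 162356992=27.18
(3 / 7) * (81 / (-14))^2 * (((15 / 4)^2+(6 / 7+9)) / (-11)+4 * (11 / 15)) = 92004903 / 8451520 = 10.89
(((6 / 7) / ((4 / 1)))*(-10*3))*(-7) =45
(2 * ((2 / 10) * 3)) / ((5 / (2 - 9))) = -42 / 25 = -1.68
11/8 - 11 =-77/8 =-9.62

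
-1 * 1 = -1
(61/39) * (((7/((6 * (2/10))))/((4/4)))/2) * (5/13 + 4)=40565/2028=20.00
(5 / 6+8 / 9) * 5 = 155 / 18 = 8.61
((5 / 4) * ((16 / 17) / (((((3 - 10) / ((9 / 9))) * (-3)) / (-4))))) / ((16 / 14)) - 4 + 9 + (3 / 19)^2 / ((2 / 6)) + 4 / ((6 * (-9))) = 796124 / 165699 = 4.80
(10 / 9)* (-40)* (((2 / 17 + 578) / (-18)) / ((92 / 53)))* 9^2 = 26044200 / 391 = 66609.21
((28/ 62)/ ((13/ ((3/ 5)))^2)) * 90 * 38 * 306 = 26372304/ 26195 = 1006.77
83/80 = 1.04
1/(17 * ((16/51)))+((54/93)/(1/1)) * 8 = 4.83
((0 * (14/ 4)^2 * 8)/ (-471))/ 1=0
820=820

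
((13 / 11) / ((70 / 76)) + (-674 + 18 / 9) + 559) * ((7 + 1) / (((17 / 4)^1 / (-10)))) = 2752704 / 1309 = 2102.91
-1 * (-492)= 492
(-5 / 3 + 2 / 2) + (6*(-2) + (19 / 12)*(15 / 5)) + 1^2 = -83 / 12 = -6.92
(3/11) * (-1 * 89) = -267/11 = -24.27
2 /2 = 1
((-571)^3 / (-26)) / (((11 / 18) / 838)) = 1404089697762 / 143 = 9818809075.26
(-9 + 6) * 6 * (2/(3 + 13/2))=-72/19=-3.79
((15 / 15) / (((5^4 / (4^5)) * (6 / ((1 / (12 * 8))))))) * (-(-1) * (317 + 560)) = 14032 / 5625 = 2.49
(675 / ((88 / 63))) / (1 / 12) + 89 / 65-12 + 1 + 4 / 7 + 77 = 58726711 / 10010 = 5866.80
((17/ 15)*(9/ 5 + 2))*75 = 323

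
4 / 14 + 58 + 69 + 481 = 608.29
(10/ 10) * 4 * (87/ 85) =348/ 85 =4.09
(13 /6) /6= 13 /36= 0.36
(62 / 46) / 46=31 / 1058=0.03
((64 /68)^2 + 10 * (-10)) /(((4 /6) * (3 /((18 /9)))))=-99.11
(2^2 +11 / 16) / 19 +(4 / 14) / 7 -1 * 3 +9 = 93659 / 14896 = 6.29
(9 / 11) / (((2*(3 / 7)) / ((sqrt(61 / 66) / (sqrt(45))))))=7*sqrt(20130) / 7260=0.14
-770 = -770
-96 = -96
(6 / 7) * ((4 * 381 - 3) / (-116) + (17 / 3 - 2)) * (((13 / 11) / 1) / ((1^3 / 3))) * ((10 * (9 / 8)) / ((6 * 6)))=-640965 / 71456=-8.97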